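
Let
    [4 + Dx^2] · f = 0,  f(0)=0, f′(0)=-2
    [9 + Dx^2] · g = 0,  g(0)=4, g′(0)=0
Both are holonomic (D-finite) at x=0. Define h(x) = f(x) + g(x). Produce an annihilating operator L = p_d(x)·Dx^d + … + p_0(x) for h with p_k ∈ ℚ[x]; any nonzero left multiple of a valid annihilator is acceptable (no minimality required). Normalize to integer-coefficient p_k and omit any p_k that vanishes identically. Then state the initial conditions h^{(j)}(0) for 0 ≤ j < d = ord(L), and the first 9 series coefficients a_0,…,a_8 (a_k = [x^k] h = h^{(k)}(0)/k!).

L = 36 + 13·Dx^2 + Dx^4  (order 4).
h: a_k = 4, -2, -18, 4/3, 27/2, -4/15, -81/20, 8/315, 729/1120, …
ICs: h(0) = 4, h′(0) = -2, h′′(0) = -36, h′′′(0) = 8.

f: a_k = 0, -2, 0, 4/3, 0, -4/15, 0, 8/315, 0, …
g: a_k = 4, 0, -18, 0, 27/2, 0, -81/20, 0, 729/1120, …
Sum ⇒ L₀ = lclm(L_f,L_g) in ℚ(x)⟨Dx⟩.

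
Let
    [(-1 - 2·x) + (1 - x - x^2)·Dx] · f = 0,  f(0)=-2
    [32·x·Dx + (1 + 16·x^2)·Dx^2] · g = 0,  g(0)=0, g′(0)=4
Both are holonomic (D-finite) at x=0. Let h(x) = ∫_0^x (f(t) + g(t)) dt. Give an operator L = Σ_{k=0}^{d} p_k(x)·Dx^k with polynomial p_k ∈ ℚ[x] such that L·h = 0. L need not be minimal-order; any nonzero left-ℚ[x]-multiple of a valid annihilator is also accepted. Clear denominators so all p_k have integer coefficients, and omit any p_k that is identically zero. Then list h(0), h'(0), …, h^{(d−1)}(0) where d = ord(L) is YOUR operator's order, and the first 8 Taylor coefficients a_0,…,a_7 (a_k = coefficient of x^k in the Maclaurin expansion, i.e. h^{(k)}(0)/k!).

L = (-64 + 256·x + 3904·x^2 + 6912·x^3 + 9696·x^4 + 1536·x^6)·Dx^2 + (25 + 24·x - 542·x^2 + 780·x^3 + 6800·x^4 + 6560·x^5 + 768·x^6 + 1536·x^7)·Dx^3 + (-2 - 17·x - 62·x^2 - 202·x^3 - 445·x^4 + 1136·x^5 + 576·x^6 + 256·x^7 + 256·x^8)·Dx^4  (order 4).
h: a_k = 0, -2, 1, -4/3, -41/6, -2, 472/15, -26/7, …
ICs: h(0) = 0, h′(0) = -2, h′′(0) = 2, h′′′(0) = -8.

f: a_k = -2, -2, -4, -6, -10, -16, -26, -42, …
g: a_k = 0, 4, 0, -64/3, 0, 1024/5, 0, -16384/7, …
h₀=f+g: left-lcm gives L₀, ord ≤ 3.
h=∫₀ˣh₀: take L = L₀·Dx.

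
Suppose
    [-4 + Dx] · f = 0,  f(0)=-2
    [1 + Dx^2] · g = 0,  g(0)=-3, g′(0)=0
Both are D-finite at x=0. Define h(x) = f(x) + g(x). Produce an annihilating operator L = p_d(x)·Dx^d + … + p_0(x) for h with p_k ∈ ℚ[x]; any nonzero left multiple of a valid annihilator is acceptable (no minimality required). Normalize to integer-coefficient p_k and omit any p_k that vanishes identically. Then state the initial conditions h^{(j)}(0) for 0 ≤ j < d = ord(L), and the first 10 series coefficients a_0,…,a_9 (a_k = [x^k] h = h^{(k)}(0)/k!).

f: a_k = -2, -8, -16, -64/3, -64/3, -256/15, -512/45, -2048/315, -1024/315, -4096/2835, …
g: a_k = -3, 0, 3/2, 0, -1/8, 0, 1/240, 0, -1/13440, 0, …
h₀=f+g: left-lcm gives L₀, ord ≤ 3.
L = -4 + Dx - 4·Dx^2 + Dx^3  (order 3).
h: a_k = -5, -8, -29/2, -64/3, -515/24, -256/15, -8189/720, -2048/315, -3745/1152, -4096/2835, …
ICs: h(0) = -5, h′(0) = -8, h′′(0) = -29.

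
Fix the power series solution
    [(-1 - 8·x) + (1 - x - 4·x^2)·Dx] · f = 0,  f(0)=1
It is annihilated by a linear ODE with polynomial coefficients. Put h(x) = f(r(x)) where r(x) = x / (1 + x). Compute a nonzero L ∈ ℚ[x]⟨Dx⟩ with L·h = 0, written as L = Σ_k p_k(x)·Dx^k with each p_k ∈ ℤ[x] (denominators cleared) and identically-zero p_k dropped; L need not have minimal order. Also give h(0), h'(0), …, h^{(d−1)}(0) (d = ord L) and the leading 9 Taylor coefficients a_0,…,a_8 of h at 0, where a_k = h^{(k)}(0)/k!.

L = (1 + 9·x) + (-1 - 2·x + 3·x^2 + 4·x^3)·Dx  (order 1).
h: a_k = 1, 1, 4, 0, 16, -16, 80, -144, 464, …
ICs: h(0) = 1.

f: a_k = 1, 1, 5, 9, 29, 65, 181, 441, 1165, …
h₀=f(r): pull back L_f along r ⇒ L₀.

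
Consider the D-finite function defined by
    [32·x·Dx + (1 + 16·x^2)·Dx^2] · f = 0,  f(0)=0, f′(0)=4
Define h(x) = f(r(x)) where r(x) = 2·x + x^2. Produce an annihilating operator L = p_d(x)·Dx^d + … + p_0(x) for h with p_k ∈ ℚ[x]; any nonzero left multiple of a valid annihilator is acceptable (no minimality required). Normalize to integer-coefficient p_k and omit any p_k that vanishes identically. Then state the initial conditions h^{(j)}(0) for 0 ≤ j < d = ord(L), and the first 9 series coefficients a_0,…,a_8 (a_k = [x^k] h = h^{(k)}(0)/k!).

f: a_k = 0, 4, 0, -64/3, 0, 1024/5, 0, -16384/7, 0, …
Change of var in L_f (x↦r) gives L₀.
L = (-1 + 128·x + 256·x^2 + 192·x^3 + 48·x^4)·Dx + (1 + x + 64·x^2 + 128·x^3 + 80·x^4 + 16·x^5)·Dx^2  (order 2).
h: a_k = 0, 8, 4, -512/3, -256, 32128/5, 49088/3, -1982464/7, -1040384, …
ICs: h(0) = 0, h′(0) = 8.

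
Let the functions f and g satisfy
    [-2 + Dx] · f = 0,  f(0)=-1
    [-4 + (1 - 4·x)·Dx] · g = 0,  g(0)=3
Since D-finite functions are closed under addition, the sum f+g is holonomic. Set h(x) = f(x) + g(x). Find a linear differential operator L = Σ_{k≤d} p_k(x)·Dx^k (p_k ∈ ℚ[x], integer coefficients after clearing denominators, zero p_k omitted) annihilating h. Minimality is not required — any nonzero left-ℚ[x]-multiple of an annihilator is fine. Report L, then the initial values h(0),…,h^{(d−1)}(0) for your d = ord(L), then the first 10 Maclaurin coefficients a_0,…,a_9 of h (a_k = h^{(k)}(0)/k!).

f: a_k = -1, -2, -2, -4/3, -2/3, -4/15, -4/45, -8/315, -2/315, -4/2835, …
g: a_k = 3, 12, 48, 192, 768, 3072, 12288, 49152, 196608, 786432, …
f+g: L₀ = lclm(L_f,L_g), ord ≤ 1+1.
L = (24 + 32·x) + (-14 - 16·x + 32·x^2)·Dx + (1 - 16·x^2)·Dx^2  (order 2).
h: a_k = 2, 10, 46, 572/3, 2302/3, 46076/15, 552956/45, 15482872/315, 61931518/315, 2229534716/2835, …
ICs: h(0) = 2, h′(0) = 10.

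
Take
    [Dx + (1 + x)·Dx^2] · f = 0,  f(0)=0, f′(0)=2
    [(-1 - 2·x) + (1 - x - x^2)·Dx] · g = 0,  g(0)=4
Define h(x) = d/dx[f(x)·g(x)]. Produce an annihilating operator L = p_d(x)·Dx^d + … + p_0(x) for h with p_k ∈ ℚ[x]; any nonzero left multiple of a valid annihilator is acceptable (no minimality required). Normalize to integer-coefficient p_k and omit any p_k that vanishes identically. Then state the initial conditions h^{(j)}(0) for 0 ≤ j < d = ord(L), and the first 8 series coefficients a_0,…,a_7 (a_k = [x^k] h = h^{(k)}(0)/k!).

L = (26 + 54·x + 36·x^2) + (7 + 37·x + 60·x^2 + 28·x^3)·Dx + (-3 - 4·x + 6·x^2 + 11·x^3 + 4·x^4)·Dx^2  (order 2).
h: a_k = 8, 8, 44, 200/3, 494/3, 1448/5, 2882/5, 108872/105, …
ICs: h(0) = 8, h′(0) = 8.

f: a_k = 0, 2, -1, 2/3, -1/2, 2/5, -1/3, 2/7, …
g: a_k = 4, 4, 8, 12, 20, 32, 52, 84, …
f·g: L₀ = L_f ⊗_s L_g, ord ≤ 2·1.
h=h₀': d/dx-closure on L₀ ⇒ L.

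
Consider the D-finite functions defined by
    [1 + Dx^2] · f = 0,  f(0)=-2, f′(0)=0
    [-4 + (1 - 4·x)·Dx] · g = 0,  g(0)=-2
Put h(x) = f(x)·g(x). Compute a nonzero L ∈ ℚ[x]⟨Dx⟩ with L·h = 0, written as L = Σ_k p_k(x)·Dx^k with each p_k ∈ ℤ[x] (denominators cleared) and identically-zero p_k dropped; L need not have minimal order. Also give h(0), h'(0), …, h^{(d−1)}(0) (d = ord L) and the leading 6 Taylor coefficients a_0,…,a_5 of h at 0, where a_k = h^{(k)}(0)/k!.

f: a_k = -2, 0, 1, 0, -1/12, 0, …
g: a_k = -2, -8, -32, -128, -512, -2048, …
Product ⇒ symmetric product L₀, ord ≤ 2.
L = (-1 + 4·x) + 8·Dx + (-1 + 4·x)·Dx^2  (order 2).
h: a_k = 4, 16, 62, 248, 5953/6, 11906/3, …
ICs: h(0) = 4, h′(0) = 16.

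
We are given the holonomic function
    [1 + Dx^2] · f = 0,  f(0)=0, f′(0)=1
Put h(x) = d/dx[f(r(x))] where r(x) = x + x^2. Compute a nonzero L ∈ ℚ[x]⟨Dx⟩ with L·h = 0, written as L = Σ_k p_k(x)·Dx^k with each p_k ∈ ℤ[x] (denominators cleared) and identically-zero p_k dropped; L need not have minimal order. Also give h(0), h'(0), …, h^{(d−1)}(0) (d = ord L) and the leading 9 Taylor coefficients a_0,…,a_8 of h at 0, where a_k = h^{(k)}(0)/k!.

L = (13 + 8·x + 24·x^2 + 32·x^3 + 16·x^4) + (-6 - 12·x)·Dx + (1 + 4·x + 4·x^2)·Dx^2  (order 2).
h: a_k = 1, 2, -1/2, -2, -59/24, -3/4, 419/720, 59/90, 13609/40320, …
ICs: h(0) = 1, h′(0) = 2.

f: a_k = 0, 1, 0, -1/6, 0, 1/120, 0, -1/5040, 0, …
h₀=f(r): pull back L_f along r ⇒ L₀.
h=h₀': d/dx-closure on L₀ ⇒ L.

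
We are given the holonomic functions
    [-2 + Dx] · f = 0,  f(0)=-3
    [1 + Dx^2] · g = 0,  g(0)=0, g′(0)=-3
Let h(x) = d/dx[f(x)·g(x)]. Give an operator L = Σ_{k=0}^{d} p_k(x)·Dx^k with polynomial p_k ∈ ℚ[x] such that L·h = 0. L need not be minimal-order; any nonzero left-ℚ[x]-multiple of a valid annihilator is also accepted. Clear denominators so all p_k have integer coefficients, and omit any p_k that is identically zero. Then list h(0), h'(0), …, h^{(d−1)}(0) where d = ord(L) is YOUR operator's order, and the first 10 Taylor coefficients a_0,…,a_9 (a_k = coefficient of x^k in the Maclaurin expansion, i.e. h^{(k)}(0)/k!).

f: a_k = -3, -6, -6, -4, -2, -4/5, -4/15, -8/105, -2/105, -4/945, …
g: a_k = 0, -3, 0, 1/2, 0, -1/40, 0, 1/1680, 0, -1/120960, …
L₀ := L_f ⊗_s L_g (sym. prod.), ord ≤ 2.
h₀' ⇒ L via d/dx closure of L₀.
L = 5 - 4·Dx + Dx^2  (order 2).
h: a_k = 9, 36, 99/2, 36, 123/8, 33/10, -29/80, -3/5, -1199/4480, -779/10080, …
ICs: h(0) = 9, h′(0) = 36.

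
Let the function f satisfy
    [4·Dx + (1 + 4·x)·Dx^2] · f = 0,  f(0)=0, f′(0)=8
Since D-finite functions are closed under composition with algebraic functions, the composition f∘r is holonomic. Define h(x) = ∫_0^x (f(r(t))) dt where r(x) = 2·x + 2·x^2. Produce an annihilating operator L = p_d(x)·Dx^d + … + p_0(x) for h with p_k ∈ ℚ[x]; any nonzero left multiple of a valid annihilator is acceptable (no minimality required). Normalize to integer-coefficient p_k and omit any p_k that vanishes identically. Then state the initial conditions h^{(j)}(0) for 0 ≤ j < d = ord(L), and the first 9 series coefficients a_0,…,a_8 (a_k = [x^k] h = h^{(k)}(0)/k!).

f: a_k = 0, 8, -16, 128/3, -128, 2048/5, -4096/3, 32768/7, -16384, …
Substitute x→r, Dx→(1/r')Dx; clear ⇒ L₀.
h=∫h₀ ⇒ L = L₀·Dx.
L = (6 + 16·x + 16·x^2)·Dx^2 + (1 + 10·x + 24·x^2 + 16·x^3)·Dx^3  (order 3).
h: a_k = 0, 0, 8, -16, 160/3, -1088/5, 14848/15, -33792/7, 173056/7, …
ICs: h(0) = 0, h′(0) = 0, h′′(0) = 16.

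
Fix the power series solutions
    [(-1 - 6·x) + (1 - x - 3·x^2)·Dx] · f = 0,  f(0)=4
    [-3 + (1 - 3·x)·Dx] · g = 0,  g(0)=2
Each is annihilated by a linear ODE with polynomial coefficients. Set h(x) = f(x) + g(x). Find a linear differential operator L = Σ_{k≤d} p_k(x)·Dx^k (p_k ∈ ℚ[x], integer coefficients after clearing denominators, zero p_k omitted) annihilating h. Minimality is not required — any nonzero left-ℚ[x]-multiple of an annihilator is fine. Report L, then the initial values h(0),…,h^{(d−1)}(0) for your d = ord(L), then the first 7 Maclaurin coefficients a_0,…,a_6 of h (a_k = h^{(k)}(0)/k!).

L = (6 - 108·x + 162·x^2 - 162·x^3) + (10 - 6·x - 108·x^2 + 270·x^3 - 324·x^4)·Dx + (-2 + 14·x - 33·x^2 + 18·x^3 + 54·x^4 - 81·x^5)·Dx^2  (order 2).
h: a_k = 6, 10, 34, 82, 238, 646, 1846, …
ICs: h(0) = 6, h′(0) = 10.

f: a_k = 4, 4, 16, 28, 76, 160, 388, …
g: a_k = 2, 6, 18, 54, 162, 486, 1458, …
h₀=f+g: left-lcm gives L₀, ord ≤ 2.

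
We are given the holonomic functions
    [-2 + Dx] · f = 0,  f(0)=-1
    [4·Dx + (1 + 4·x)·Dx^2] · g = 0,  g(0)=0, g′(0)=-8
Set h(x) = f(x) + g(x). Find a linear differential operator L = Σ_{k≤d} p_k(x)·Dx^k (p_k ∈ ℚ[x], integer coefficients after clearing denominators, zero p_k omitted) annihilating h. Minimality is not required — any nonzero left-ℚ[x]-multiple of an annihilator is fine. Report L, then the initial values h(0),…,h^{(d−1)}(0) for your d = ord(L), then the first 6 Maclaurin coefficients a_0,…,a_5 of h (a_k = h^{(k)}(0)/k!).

f: a_k = -1, -2, -2, -4/3, -2/3, -4/15, …
g: a_k = 0, -8, 16, -128/3, 128, -2048/5, …
L₀ := lclm(L_f,L_g); ord L₀ ≤ 1+2.
L = (-40 - 32·x)·Dx + (14 - 16·x - 32·x^2)·Dx^2 + (3 + 16·x + 16·x^2)·Dx^3  (order 3).
h: a_k = -1, -10, 14, -44, 382/3, -6148/15, …
ICs: h(0) = -1, h′(0) = -10, h′′(0) = 28.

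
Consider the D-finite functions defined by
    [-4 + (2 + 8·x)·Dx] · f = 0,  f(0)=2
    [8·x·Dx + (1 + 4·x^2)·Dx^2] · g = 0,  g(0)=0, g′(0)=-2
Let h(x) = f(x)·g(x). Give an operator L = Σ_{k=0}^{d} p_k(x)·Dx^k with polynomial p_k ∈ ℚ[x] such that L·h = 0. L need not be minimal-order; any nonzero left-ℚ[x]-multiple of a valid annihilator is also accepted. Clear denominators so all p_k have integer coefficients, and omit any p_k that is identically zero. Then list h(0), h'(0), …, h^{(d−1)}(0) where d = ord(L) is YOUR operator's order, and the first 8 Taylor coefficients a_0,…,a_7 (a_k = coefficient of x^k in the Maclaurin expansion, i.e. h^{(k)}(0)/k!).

f: a_k = 2, 4, -4, 8, -20, 56, -168, 528, …
g: a_k = 0, -2, 0, 8/3, 0, -32/5, 0, 128/7, …
Product ⇒ symmetric product L₀, ord ≤ 2.
L = (12 - 16·x - 16·x^2) + (-4 - 8·x + 48·x^2 + 64·x^3)·Dx + (1 + 8·x + 20·x^2 + 32·x^3 + 64·x^4)·Dx^2  (order 2).
h: a_k = 0, -4, -8, 40/3, -16/3, 248/15, -1744/15, 36208/105, …
ICs: h(0) = 0, h′(0) = -4.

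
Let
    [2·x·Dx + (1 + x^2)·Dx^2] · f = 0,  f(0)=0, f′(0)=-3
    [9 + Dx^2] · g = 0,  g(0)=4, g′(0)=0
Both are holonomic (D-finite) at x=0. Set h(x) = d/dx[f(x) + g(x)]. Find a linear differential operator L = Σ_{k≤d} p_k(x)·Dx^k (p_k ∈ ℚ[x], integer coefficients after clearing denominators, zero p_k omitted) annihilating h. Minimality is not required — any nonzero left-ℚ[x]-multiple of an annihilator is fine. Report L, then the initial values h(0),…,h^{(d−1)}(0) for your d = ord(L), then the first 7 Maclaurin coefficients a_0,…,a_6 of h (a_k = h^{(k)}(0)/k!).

f: a_k = 0, -3, 0, 1, 0, -3/5, 0, …
g: a_k = 4, 0, -18, 0, 27/2, 0, -81/20, …
L₀ := lclm(L_f,L_g); ord L₀ ≤ 2+2.
h₀' ⇒ L via d/dx closure of L₀.
L = (-54·x + 540·x^3 + 162·x^5) + (63 + 279·x^2 + 297·x^4 + 81·x^6)·Dx + (-6·x + 60·x^3 + 18·x^5)·Dx^2 + (7 + 31·x^2 + 33·x^4 + 9·x^6)·Dx^3  (order 3).
h: a_k = -3, -36, 3, 54, -3, -243/10, 3, …
ICs: h(0) = -3, h′(0) = -36, h′′(0) = 6.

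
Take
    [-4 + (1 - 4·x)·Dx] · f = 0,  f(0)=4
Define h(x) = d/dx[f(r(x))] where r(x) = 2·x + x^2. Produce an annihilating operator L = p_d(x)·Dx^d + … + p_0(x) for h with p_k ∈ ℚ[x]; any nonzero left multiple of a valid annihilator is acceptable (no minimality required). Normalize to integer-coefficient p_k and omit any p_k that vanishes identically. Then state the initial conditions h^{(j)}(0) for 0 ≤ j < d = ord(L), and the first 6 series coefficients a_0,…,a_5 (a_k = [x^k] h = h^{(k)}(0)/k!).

f: a_k = 4, 16, 64, 256, 1024, 4096, …
Substitute x→r, Dx→(1/r')Dx; clear ⇒ L₀.
Derive L from L₀ (diff closure).
L = (17 + 24·x + 12·x^2) + (-1 + 7·x + 12·x^2 + 4·x^3)·Dx  (order 1).
h: a_k = 32, 544, 6912, 78080, 826880, 8406528, …
ICs: h(0) = 32.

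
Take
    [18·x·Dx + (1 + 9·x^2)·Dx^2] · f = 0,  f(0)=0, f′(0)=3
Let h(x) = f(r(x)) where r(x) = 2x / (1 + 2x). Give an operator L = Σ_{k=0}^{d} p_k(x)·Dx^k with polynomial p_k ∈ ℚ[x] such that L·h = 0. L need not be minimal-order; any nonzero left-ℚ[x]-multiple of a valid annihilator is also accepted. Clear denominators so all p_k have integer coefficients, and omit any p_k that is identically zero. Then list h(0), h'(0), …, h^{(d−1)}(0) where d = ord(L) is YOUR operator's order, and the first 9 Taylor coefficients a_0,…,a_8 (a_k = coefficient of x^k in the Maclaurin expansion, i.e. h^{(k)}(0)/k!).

f: a_k = 0, 3, 0, -9, 0, 243/5, 0, -2187/7, 0, …
f∘r: x↦r, Dx↦Dx/r' in L_f ⇒ L₀.
L = (4 + 80·x)·Dx + (1 + 4·x + 40·x^2)·Dx^2  (order 2).
h: a_k = 0, 6, -12, -48, 384, -384/5, -9984, 254976/7, 172032, …
ICs: h(0) = 0, h′(0) = 6.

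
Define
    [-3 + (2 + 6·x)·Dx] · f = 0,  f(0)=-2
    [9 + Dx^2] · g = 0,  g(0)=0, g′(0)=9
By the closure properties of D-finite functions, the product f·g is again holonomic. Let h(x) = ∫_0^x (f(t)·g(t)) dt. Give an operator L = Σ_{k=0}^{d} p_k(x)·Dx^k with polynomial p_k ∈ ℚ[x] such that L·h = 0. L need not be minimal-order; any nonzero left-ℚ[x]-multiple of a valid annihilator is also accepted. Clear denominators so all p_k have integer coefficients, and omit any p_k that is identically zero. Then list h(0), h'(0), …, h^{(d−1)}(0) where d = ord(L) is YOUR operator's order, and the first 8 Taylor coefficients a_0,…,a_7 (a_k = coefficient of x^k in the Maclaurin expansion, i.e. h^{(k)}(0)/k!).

L = (63 + 216·x + 324·x^2)·Dx + (-12 - 36·x)·Dx^2 + (4 + 24·x + 36·x^2)·Dx^3  (order 3).
h: a_k = 0, 0, -9, -9, 189/16, 81/40, 1539/640, -59049/4480, …
ICs: h(0) = 0, h′(0) = 0, h′′(0) = -18.

f: a_k = -2, -3, 9/4, -27/8, 405/64, -1701/128, 15309/512, -72171/1024, …
g: a_k = 0, 9, 0, -27/2, 0, 243/40, 0, -729/560, …
L₀ := L_f ⊗_s L_g (sym. prod.), ord ≤ 2.
h=∫h₀ ⇒ L = L₀·Dx.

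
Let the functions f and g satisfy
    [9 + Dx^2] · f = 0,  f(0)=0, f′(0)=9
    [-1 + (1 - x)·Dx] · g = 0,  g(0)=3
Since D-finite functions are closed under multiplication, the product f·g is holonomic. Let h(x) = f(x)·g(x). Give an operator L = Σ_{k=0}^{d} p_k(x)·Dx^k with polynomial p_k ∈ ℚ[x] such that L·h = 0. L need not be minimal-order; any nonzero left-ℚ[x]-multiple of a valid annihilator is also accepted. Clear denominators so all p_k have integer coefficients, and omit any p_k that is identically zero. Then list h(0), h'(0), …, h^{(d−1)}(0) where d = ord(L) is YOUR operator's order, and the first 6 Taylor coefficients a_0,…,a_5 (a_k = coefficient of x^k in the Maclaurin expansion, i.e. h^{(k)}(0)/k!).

f: a_k = 0, 9, 0, -27/2, 0, 243/40, …
g: a_k = 3, 3, 3, 3, 3, 3, …
h₀=f·g: eliminate ⇒ L₀, order ≤ 2·1.
L = (-9 + 9·x) + 2·Dx + (-1 + x)·Dx^2  (order 2).
h: a_k = 0, 27, 27, -27/2, -27/2, 189/40, …
ICs: h(0) = 0, h′(0) = 27.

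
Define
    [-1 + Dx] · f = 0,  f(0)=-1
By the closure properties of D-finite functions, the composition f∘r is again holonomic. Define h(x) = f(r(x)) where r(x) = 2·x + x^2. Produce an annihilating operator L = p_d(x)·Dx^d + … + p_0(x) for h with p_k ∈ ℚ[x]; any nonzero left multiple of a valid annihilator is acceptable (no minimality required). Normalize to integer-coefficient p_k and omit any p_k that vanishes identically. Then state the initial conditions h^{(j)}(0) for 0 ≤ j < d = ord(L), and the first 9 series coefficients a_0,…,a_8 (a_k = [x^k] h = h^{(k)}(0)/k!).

f: a_k = -1, -1, -1/2, -1/6, -1/24, -1/120, -1/720, -1/5040, -1/40320, …
h₀=f(r): pull back L_f along r ⇒ L₀.
L = (-2 - 2·x) + Dx  (order 1).
h: a_k = -1, -2, -3, -10/3, -19/6, -13/5, -173/90, -407/315, -45/56, …
ICs: h(0) = -1.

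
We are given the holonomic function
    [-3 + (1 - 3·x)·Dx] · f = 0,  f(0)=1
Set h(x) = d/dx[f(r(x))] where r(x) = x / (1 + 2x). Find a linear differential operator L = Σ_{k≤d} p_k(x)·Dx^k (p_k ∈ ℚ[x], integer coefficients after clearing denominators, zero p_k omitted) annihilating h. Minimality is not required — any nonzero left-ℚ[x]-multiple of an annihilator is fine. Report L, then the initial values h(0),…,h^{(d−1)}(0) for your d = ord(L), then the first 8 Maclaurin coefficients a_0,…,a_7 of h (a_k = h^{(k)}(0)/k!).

f: a_k = 1, 3, 9, 27, 81, 243, 729, 2187, …
h₀=f(r): pull back L_f along r ⇒ L₀.
h₀' ⇒ L via d/dx closure of L₀.
L = 4 + (-2 + 2·x)·Dx  (order 1).
h: a_k = 3, 6, 9, 12, 15, 18, 21, 24, …
ICs: h(0) = 3.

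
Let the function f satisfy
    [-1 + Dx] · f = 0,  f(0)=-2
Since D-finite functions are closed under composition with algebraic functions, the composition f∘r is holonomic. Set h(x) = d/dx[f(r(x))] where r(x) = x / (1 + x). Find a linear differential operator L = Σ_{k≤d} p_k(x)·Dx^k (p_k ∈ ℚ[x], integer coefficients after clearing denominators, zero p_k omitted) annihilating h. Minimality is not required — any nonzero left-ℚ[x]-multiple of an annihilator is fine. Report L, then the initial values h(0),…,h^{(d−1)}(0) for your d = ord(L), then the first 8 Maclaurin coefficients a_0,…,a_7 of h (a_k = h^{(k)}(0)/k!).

L = (-1 - 2·x) + (-1 - 2·x - x^2)·Dx  (order 1).
h: a_k = -2, 2, -1, -1/3, 19/12, -151/60, 1091/360, -7841/2520, …
ICs: h(0) = -2.

f: a_k = -2, -2, -1, -1/3, -1/12, -1/60, -1/360, -1/2520, …
Change of var in L_f (x↦r) gives L₀.
h₀' ⇒ L via d/dx closure of L₀.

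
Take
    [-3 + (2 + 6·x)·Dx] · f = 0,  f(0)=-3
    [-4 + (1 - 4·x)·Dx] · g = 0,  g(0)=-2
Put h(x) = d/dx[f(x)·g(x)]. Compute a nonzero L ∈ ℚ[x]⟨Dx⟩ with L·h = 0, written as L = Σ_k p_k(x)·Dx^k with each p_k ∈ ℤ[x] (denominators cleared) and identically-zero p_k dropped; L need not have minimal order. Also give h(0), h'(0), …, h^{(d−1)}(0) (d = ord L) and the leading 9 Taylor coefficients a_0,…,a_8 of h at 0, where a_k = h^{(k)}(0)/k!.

f: a_k = -3, -9/2, 27/8, -81/16, 1215/128, -5103/256, 45927/1024, -216513/2048, 8444007/32768, …
g: a_k = -2, -8, -32, -128, -512, -2048, -8192, -32768, -131072, …
Sym-product of L_f,L_g gives L₀ (≤ ord 1).
h=h₀': d/dx-closure on L₀ ⇒ L.
L = (167 + 792·x + 432·x^2) + (-22 - 2·x + 288·x^2 + 288·x^3)·Dx  (order 1).
h: a_k = 33, 501/2, 12267/8, 129633/16, 5210835/128, 49886235/256, 932725311/1024, 8519330265/2048, 613771759395/32768, …
ICs: h(0) = 33.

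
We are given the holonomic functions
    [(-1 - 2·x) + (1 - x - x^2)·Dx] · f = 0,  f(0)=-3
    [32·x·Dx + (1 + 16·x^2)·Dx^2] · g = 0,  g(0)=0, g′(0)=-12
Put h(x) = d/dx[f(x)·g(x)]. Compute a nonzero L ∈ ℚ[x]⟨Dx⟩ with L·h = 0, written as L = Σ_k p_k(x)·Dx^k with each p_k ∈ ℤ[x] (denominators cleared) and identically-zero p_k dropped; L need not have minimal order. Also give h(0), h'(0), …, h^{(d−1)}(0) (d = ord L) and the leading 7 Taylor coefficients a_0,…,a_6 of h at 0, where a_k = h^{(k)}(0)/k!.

f: a_k = -3, -3, -6, -9, -15, -24, -39, …
g: a_k = 0, -12, 0, 64, 0, -3072/5, 0, …
f·g: L₀ = L_f ⊗_s L_g, ord ≤ 1·2.
Differentiate: ansatz ord ≤ ord L₀ ⇒ L.
L = (-58 + 3360·x^2 + 6144·x^3 + 9216·x^4) + (19 + 70·x - 528·x^2 + 352·x^3 + 6144·x^4 + 6144·x^5)·Dx + (-1 - 15·x - 47·x^2 - 176·x^3 - 448·x^4 + 1024·x^5 + 768·x^6)·Dx^2  (order 2).
h: a_k = 36, 72, -360, -336, 8196, 46656/5, -625476/5, …
ICs: h(0) = 36, h′(0) = 72.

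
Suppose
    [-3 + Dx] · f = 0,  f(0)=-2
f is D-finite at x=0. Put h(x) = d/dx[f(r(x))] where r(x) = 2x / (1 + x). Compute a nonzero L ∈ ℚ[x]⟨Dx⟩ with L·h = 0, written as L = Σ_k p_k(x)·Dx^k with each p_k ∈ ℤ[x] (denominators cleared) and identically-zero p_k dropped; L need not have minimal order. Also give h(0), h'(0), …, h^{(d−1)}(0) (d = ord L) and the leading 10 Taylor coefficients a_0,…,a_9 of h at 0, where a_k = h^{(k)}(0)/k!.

f: a_k = -2, -6, -9, -9, -27/4, -81/20, -81/40, -243/280, -729/2240, -243/2240, …
Change of var in L_f (x↦r) gives L₀.
Differentiate: ansatz ord ≤ ord L₀ ⇒ L.
L = (4 - 2·x) + (-1 - 2·x - x^2)·Dx  (order 1).
h: a_k = -12, -48, -36, 48, 12, -288/5, 228/5, 192/35, -1836/35, 2256/35, …
ICs: h(0) = -12.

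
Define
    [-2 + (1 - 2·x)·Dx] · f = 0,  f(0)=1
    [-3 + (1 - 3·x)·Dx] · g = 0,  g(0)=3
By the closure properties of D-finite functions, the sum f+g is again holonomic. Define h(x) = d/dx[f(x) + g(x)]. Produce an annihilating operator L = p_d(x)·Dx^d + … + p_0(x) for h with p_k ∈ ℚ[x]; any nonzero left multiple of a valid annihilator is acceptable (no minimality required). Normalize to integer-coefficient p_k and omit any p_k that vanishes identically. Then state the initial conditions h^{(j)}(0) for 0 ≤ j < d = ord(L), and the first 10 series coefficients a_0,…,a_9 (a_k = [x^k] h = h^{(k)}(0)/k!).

L = 36 + (-15 + 36·x)·Dx + (1 - 5·x + 6·x^2)·Dx^2  (order 2).
h: a_k = 11, 62, 267, 1036, 3805, 13506, 46823, 159512, 536049, 1781710, …
ICs: h(0) = 11, h′(0) = 62.

f: a_k = 1, 2, 4, 8, 16, 32, 64, 128, 256, 512, …
g: a_k = 3, 9, 27, 81, 243, 729, 2187, 6561, 19683, 59049, …
h₀=f+g: left-lcm gives L₀, ord ≤ 2.
h₀' ⇒ L via d/dx closure of L₀.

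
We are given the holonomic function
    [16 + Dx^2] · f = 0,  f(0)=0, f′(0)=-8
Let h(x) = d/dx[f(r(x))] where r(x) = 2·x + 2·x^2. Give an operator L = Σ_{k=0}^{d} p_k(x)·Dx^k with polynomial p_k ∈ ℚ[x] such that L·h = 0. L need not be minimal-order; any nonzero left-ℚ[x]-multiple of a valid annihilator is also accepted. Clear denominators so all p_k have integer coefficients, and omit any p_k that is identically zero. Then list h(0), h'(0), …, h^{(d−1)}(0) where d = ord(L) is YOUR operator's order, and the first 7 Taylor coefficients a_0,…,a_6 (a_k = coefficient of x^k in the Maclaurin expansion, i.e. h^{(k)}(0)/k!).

f: a_k = 0, -8, 0, 64/3, 0, -256/15, 0, …
h₀=f(r): pull back L_f along r ⇒ L₀.
Derive L from L₀ (diff closure).
L = (76 + 512·x + 1536·x^2 + 2048·x^3 + 1024·x^4) + (-6 - 12·x)·Dx + (1 + 4·x + 4·x^2)·Dx^2  (order 2).
h: a_k = -16, -32, 512, 2048, -512/3, -15360, -1458176/45, …
ICs: h(0) = -16, h′(0) = -32.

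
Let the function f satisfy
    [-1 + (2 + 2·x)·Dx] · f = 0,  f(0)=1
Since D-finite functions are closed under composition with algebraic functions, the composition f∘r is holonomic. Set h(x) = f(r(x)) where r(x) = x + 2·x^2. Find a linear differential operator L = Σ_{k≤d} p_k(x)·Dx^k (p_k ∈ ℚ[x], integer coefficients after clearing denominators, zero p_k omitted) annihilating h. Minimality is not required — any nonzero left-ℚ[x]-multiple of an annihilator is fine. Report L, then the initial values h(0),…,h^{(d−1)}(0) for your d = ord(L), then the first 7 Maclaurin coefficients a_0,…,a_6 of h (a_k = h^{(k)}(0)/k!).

f: a_k = 1, 1/2, -1/8, 1/16, -5/128, 7/256, -21/1024, …
L₀ from L_f via x↦r, Dx↦r'^{-1}Dx.
L = (-1 - 4·x) + (2 + 2·x + 4·x^2)·Dx  (order 1).
h: a_k = 1, 1/2, 7/8, -7/16, -21/128, 119/256, -189/1024, …
ICs: h(0) = 1.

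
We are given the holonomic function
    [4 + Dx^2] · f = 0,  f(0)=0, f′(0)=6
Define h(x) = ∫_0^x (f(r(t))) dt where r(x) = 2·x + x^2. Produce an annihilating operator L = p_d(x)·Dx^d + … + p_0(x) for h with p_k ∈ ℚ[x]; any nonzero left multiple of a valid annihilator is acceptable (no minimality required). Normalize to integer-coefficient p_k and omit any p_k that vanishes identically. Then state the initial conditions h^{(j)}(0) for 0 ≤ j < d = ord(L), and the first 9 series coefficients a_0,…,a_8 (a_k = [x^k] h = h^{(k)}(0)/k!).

L = (16 + 48·x + 48·x^2 + 16·x^3)·Dx - Dx^2 + (1 + x)·Dx^3  (order 3).
h: a_k = 0, 0, 6, 2, -8, -48/5, 4/15, 60/7, 712/105, …
ICs: h(0) = 0, h′(0) = 0, h′′(0) = 12.

f: a_k = 0, 6, 0, -4, 0, 4/5, 0, -8/105, 0, …
Change of var in L_f (x↦r) gives L₀.
Integrate: L := L₀·Dx.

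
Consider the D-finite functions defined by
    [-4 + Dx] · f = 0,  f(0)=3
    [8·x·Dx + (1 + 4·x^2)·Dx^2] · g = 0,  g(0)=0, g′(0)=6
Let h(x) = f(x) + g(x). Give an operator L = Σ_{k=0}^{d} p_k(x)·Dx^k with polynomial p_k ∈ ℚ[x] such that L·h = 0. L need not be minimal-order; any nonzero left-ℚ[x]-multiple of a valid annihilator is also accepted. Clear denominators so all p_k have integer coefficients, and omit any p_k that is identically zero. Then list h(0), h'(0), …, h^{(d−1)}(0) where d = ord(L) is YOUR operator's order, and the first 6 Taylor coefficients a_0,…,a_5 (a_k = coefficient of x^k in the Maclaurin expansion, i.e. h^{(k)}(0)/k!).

f: a_k = 3, 12, 24, 32, 32, 128/5, …
g: a_k = 0, 6, 0, -8, 0, 96/5, …
h₀=f+g: left-lcm gives L₀, ord ≤ 3.
L = (8 - 32·x - 96·x^2 - 128·x^3)·Dx + (-6 - 8·x^2 - 64·x^4)·Dx^2 + (1 + 2·x + 8·x^2 + 8·x^3 + 16·x^4)·Dx^3  (order 3).
h: a_k = 3, 18, 24, 24, 32, 224/5, …
ICs: h(0) = 3, h′(0) = 18, h′′(0) = 48.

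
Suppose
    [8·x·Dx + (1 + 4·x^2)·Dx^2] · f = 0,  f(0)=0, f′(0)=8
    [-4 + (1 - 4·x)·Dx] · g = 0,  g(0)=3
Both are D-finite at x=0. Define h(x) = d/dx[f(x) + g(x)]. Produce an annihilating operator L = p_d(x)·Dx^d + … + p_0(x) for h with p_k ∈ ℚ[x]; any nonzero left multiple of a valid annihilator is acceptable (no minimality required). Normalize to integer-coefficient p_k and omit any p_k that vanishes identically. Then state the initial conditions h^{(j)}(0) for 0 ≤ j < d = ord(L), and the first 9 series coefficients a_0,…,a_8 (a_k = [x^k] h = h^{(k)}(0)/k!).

L = (8 - 128·x - 96·x^2) + (-13 + 8·x - 100·x^2 - 96·x^3)·Dx + (1 - 3·x - 12·x^3 - 16·x^4)·Dx^2  (order 2).
h: a_k = 20, 96, 544, 3072, 15488, 73728, 343552, 1572864, 7079936, …
ICs: h(0) = 20, h′(0) = 96.

f: a_k = 0, 8, 0, -32/3, 0, 128/5, 0, -512/7, 0, …
g: a_k = 3, 12, 48, 192, 768, 3072, 12288, 49152, 196608, …
Sum ⇒ L₀ = lclm(L_f,L_g) in ℚ(x)⟨Dx⟩.
h=h₀': d/dx-closure on L₀ ⇒ L.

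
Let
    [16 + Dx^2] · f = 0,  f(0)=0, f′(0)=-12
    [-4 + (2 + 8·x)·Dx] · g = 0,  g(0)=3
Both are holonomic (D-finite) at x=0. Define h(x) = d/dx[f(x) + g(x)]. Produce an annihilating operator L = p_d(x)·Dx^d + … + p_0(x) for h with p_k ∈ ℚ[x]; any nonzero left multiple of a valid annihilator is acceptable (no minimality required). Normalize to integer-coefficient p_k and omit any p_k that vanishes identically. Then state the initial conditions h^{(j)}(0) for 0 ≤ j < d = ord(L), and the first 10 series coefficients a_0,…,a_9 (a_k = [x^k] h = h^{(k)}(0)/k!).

L = (-608 - 1024·x - 2048·x^2) + (-112 - 960·x - 3072·x^2 - 4096·x^3)·Dx + (-38 - 64·x - 128·x^2)·Dx^2 + (-7 - 60·x - 192·x^2 - 256·x^3)·Dx^3  (order 3).
h: a_k = -6, -12, 132, -120, 292, -1512, 84184/15, -20592, 8106052/105, -291720, …
ICs: h(0) = -6, h′(0) = -12, h′′(0) = 264.

f: a_k = 0, -12, 0, 32, 0, -128/5, 0, 1024/105, 0, -2048/945, …
g: a_k = 3, 6, -6, 12, -30, 84, -252, 792, -2574, 8580, …
h₀=f+g: left-lcm gives L₀, ord ≤ 3.
Differentiate: ansatz ord ≤ ord L₀ ⇒ L.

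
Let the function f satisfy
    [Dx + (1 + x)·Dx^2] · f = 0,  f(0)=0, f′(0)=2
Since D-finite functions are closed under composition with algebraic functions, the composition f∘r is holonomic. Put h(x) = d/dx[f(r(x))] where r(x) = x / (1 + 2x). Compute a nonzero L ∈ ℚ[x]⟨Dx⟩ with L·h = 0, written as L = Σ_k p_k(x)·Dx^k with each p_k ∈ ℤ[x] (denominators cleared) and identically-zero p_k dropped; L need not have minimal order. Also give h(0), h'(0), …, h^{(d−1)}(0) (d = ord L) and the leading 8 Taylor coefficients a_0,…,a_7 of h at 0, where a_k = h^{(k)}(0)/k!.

f: a_k = 0, 2, -1, 2/3, -1/2, 2/5, -1/3, 2/7, …
Change of var in L_f (x↦r) gives L₀.
h₀' ⇒ L via d/dx closure of L₀.
L = (5 + 12·x) + (1 + 5·x + 6·x^2)·Dx  (order 1).
h: a_k = 2, -10, 38, -130, 422, -1330, 4118, -12610, …
ICs: h(0) = 2.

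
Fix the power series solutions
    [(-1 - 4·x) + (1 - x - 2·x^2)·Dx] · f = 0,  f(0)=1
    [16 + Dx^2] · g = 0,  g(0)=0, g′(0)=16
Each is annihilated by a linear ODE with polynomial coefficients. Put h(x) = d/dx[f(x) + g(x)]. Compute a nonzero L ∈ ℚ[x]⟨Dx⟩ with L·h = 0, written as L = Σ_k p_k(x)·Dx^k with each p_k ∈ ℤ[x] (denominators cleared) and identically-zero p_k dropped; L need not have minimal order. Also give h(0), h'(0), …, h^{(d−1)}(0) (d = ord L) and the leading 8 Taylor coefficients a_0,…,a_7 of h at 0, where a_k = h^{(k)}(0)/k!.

L = (2880 + 9600·x + 20736·x^2 + 7680·x^3 + 15360·x^4 + 18432·x^5 + 12288·x^6) + (-368 - 1040·x + 2400·x^2 + 2048·x^3 - 2560·x^4 + 1536·x^5 + 7168·x^6 + 4096·x^7)·Dx + (180 + 600·x + 1296·x^2 + 480·x^3 + 960·x^4 + 1152·x^5 + 768·x^6)·Dx^2 + (-23 - 65·x + 150·x^2 + 128·x^3 - 160·x^4 + 96·x^5 + 448·x^6 + 256·x^7)·Dx^3  (order 3).
h: a_k = 17, 6, -113, 44, 827/3, 258, 22679/45, 1368, …
ICs: h(0) = 17, h′(0) = 6, h′′(0) = -226.

f: a_k = 1, 1, 3, 5, 11, 21, 43, 85, …
g: a_k = 0, 16, 0, -128/3, 0, 512/15, 0, -4096/315, …
Weyl lclm of L_f,L_g ⇒ L₀ (ord ≤ 3).
Differentiate: ansatz ord ≤ ord L₀ ⇒ L.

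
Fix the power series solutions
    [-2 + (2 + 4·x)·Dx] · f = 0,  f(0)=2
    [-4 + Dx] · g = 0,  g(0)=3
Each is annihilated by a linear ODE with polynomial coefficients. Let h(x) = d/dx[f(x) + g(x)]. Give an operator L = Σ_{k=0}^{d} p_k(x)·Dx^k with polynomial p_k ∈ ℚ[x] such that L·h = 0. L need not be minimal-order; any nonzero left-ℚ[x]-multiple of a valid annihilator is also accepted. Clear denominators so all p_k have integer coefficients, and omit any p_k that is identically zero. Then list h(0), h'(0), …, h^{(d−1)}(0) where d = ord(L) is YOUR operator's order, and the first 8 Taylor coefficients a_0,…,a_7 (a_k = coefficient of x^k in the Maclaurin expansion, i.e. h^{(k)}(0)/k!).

L = (-28 - 32·x) + (-13 - 64·x - 64·x^2)·Dx + (5 + 18·x + 16·x^2)·Dx^2  (order 2).
h: a_k = 14, 46, 99, 123, 547/4, 1733/20, 11657/120, -12277/840, …
ICs: h(0) = 14, h′(0) = 46.

f: a_k = 2, 2, -1, 1, -5/4, 7/4, -21/8, 33/8, …
g: a_k = 3, 12, 24, 32, 32, 128/5, 256/15, 1024/105, …
L₀ := lclm(L_f,L_g); ord L₀ ≤ 1+1.
h=h₀': d/dx-closure on L₀ ⇒ L.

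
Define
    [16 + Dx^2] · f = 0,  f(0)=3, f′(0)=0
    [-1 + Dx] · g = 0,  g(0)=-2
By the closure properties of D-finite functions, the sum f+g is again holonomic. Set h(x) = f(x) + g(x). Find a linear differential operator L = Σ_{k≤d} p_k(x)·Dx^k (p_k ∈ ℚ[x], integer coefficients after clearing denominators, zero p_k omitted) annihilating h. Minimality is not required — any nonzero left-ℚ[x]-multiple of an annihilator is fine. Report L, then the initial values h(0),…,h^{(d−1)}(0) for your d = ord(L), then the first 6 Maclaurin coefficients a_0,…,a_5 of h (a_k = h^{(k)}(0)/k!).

f: a_k = 3, 0, -24, 0, 32, 0, …
g: a_k = -2, -2, -1, -1/3, -1/12, -1/60, …
Sum ⇒ L₀ = lclm(L_f,L_g) in ℚ(x)⟨Dx⟩.
L = -16 + 16·Dx - Dx^2 + Dx^3  (order 3).
h: a_k = 1, -2, -25, -1/3, 383/12, -1/60, …
ICs: h(0) = 1, h′(0) = -2, h′′(0) = -50.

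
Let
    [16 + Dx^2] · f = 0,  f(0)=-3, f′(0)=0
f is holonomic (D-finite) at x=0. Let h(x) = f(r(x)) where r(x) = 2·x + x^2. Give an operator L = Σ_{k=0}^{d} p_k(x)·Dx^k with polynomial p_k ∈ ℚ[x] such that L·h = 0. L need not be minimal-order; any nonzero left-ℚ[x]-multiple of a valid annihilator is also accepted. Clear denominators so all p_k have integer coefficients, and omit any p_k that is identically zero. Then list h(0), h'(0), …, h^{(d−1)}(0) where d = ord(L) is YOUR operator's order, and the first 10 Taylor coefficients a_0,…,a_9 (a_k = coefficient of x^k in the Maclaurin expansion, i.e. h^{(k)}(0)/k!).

L = (64 + 192·x + 192·x^2 + 64·x^3) - Dx + (1 + x)·Dx^2  (order 2).
h: a_k = -3, 0, 96, 96, -488, -1024, 4864/15, 15104/5, 295648/105, -237568/105, …
ICs: h(0) = -3, h′(0) = 0.

f: a_k = -3, 0, 24, 0, -32, 0, 256/15, 0, -512/105, 0, …
Change of var in L_f (x↦r) gives L₀.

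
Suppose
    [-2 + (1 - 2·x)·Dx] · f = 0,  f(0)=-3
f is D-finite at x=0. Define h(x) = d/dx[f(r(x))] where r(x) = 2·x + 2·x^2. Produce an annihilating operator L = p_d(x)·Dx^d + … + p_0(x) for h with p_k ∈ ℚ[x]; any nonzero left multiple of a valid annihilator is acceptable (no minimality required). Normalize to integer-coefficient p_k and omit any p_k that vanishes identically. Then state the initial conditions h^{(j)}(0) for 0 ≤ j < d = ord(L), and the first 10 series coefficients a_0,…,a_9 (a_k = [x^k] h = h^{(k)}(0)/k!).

f: a_k = -3, -6, -12, -24, -48, -96, -192, -384, -768, -1536, …
h₀=f(r): pull back L_f along r ⇒ L₀.
h=h₀': d/dx-closure on L₀ ⇒ L.
L = (10 + 24·x + 24·x^2) + (-1 + 2·x + 12·x^2 + 8·x^3)·Dx  (order 1).
h: a_k = -12, -120, -864, -5568, -33600, -194688, -1096704, -6051840, -32873472, -176363520, …
ICs: h(0) = -12.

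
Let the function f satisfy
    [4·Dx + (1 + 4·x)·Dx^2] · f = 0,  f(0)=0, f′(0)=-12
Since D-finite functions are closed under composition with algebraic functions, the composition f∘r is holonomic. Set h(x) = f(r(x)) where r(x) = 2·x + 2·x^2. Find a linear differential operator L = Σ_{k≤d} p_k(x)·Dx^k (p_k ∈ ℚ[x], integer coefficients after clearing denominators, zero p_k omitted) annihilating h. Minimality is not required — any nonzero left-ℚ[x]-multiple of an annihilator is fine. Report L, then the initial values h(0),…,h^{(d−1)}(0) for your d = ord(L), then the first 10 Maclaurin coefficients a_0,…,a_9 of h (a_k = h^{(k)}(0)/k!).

f: a_k = 0, -12, 24, -64, 192, -3072/5, 2048, -49152/7, 24576, -262144/3, …
f∘r: x↦r, Dx↦Dx/r' in L_f ⇒ L₀.
L = (6 + 16·x + 16·x^2)·Dx + (1 + 10·x + 24·x^2 + 16·x^3)·Dx^2  (order 2).
h: a_k = 0, -24, 72, -320, 1632, -44544/5, 50688, -2076672/7, 1772544, -32276480/3, …
ICs: h(0) = 0, h′(0) = -24.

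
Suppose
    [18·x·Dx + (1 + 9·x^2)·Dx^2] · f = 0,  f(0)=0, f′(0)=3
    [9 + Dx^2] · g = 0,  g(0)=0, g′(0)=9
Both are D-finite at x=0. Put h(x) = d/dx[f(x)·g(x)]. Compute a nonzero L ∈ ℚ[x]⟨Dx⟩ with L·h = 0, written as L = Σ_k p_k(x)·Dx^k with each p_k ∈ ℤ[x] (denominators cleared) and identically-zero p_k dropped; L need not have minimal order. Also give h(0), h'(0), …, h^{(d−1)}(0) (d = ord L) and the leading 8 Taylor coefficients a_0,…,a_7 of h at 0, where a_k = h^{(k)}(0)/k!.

f: a_k = 0, 3, 0, -9, 0, 243/5, 0, -2187/7, …
g: a_k = 0, 9, 0, -27/2, 0, 243/40, 0, -729/560, …
h₀=f·g: eliminate ⇒ L₀, order ≤ 2·2.
h=h₀': d/dx-closure on L₀ ⇒ L.
L = (8910 + 214326·x^2 + 3024621·x^4 + 5668704·x^6 + 6377292·x^8 + 9565938·x^10 + 43046721·x^12) + (5508·x + 207036·x^3 + 1837080·x^5 + 4723920·x^7 + 10628820·x^9 + 19131876·x^11)·Dx + (1080 + 27540·x^2 + 389286·x^4 + 971028·x^6 + 1889568·x^8 + 4251528·x^10 + 9565938·x^12)·Dx^2 + (612·x + 23004·x^3 + 204120·x^5 + 524880·x^7 + 1180980·x^9 + 2125764·x^11)·Dx^3 + (10 + 414·x^2 + 5913·x^4 + 37908·x^6 + 131220·x^8 + 354294·x^10 + 531441·x^12)·Dx^4  (order 4).
h: a_k = 0, 54, 0, -486, 0, 13851/4, 0, -282123/10, …
ICs: h(0) = 0, h′(0) = 54, h′′(0) = 0, h′′′(0) = -2916.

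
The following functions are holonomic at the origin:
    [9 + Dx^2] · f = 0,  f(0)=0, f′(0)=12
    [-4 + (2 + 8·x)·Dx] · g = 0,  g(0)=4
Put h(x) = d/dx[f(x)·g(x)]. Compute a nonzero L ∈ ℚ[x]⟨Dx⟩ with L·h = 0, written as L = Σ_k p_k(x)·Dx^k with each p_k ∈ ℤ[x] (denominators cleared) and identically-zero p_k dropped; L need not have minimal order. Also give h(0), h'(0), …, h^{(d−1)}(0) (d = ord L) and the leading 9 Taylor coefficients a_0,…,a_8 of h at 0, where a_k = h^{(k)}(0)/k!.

L = (131 + 1392·x + 4512·x^2 + 6912·x^3 + 6912·x^4) + (4 - 80·x - 576·x^2 - 768·x^3)·Dx + (7 + 80·x + 352·x^2 + 768·x^3 + 768·x^4)·Dx^2  (order 2).
h: a_k = 48, 192, -504, 192, -1518, 33624/5, -118431/5, 603216/7, -89322021/280, …
ICs: h(0) = 48, h′(0) = 192.

f: a_k = 0, 12, 0, -18, 0, 81/10, 0, -243/140, 0, …
g: a_k = 4, 8, -8, 16, -40, 112, -336, 1056, -3432, …
Sym-product of L_f,L_g gives L₀ (≤ ord 2).
Differentiate: ansatz ord ≤ ord L₀ ⇒ L.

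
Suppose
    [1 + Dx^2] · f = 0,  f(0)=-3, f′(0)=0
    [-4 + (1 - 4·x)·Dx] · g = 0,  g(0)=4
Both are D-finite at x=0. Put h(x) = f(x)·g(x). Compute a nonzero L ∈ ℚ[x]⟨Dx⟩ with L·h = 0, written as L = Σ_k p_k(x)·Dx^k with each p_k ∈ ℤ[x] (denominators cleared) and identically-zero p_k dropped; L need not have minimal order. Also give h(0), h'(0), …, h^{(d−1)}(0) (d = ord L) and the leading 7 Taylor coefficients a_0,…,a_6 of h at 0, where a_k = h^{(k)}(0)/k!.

L = (-1 + 4·x) + 8·Dx + (-1 + 4·x)·Dx^2  (order 2).
h: a_k = -12, -48, -186, -744, -5953/2, -11906, -2857439/60, …
ICs: h(0) = -12, h′(0) = -48.

f: a_k = -3, 0, 3/2, 0, -1/8, 0, 1/240, …
g: a_k = 4, 16, 64, 256, 1024, 4096, 16384, …
L₀ := L_f ⊗_s L_g (sym. prod.), ord ≤ 2.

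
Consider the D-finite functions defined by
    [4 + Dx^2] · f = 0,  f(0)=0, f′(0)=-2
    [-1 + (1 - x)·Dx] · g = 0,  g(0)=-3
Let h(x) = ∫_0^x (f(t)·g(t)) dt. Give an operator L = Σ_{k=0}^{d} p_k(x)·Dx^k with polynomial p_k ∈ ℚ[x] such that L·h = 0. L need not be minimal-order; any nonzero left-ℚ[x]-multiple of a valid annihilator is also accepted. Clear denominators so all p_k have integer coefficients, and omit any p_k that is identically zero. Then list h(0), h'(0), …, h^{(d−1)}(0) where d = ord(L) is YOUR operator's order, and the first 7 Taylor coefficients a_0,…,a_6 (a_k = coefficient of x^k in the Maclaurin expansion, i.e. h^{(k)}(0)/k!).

L = (-4 + 4·x)·Dx + 2·Dx^2 + (-1 + x)·Dx^3  (order 3).
h: a_k = 0, 0, 3, 2, 1/2, 2/5, 7/15, …
ICs: h(0) = 0, h′(0) = 0, h′′(0) = 6.

f: a_k = 0, -2, 0, 4/3, 0, -4/15, 0, …
g: a_k = -3, -3, -3, -3, -3, -3, -3, …
f·g: L₀ = L_f ⊗_s L_g, ord ≤ 2·1.
h=∫h₀ ⇒ L = L₀·Dx.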